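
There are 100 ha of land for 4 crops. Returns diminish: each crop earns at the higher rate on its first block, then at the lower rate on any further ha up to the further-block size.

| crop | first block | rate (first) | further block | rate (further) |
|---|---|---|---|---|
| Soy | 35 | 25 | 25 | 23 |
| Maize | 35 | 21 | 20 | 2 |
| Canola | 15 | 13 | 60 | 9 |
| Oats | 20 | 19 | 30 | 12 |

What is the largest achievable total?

Rank every tier by rate: Soy/T1 25 > Soy/T2 23 > Maize/T1 21 > Oats/T1 19 > Canola/T1 13 > Oats/T2 12 > Canola/T2 9 > Maize/T2 2.
Soy/T1 (25): +35 ; 65 left.
Soy/T2 (23): +25 ; 40 left.
Maize T1 at 21: fill all 35 ; 5 left.
5 remain; put them into Oats T1 at 19.
Total = 25×35 + 23×25 + 21×35 + 19×5 = 2280.

2280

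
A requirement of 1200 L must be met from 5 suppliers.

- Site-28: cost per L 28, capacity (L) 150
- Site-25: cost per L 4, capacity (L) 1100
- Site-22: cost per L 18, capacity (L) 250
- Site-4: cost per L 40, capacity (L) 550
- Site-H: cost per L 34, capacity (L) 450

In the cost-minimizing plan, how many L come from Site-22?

100

Cheapest first:
Take 1100 from Site-25 at 4 — need 100 more.
Take 100 from Site-22 at 18 to finish.
Site-28, Site-H, Site-4: unused.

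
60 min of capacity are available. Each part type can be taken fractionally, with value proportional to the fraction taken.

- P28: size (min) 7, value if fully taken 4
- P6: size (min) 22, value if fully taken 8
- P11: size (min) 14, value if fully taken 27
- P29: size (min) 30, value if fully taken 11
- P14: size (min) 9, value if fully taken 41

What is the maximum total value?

83

Rank by value-to-size ratio: P14 41/9≈4.56, P11 27/14≈1.93, P28 4/7≈0.571, P29 11/30≈0.367, P6 8/22≈0.364.
P14: take in full, 9 min for value 41 → 51 left.
All 14 min of P11 fit (value 27) → 37 remain.
All 7 min of P28 fit (value 4) → 30 remain.
Take all of P29 (30 min, value 11) → 0 min left.
Total value = 83.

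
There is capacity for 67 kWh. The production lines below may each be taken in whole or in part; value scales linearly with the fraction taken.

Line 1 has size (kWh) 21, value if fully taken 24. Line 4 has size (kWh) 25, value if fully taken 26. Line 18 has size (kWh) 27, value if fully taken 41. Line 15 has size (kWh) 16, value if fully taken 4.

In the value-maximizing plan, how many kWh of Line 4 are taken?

Best value per unit of size first: Line 18 41/27≈1.52, Line 1 24/21≈1.14, Line 4 26/25≈1.04, Line 15 4/16≈0.25.
Line 18: take in full, 27 kWh for value 41 — 40 left.
Line 1: take in full, 21 kWh for value 24 — 19 left.
Fill the last 19 kWh with part of Line 4: 19/25 of it earns 19.76.

19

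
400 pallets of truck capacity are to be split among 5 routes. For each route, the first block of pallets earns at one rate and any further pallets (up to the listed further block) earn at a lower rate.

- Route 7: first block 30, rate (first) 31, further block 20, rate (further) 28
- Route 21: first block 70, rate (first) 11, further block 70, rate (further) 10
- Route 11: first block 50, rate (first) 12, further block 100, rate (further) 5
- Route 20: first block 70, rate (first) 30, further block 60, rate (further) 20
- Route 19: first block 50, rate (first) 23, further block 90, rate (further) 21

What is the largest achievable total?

8760

Order all 10 blocks by rate: Route 7/tier1 31 > Route 20/tier1 30 > Route 7/tier2 28 > Route 19/tier1 23 > Route 19/tier2 21 > Route 20/tier2 20 > Route 11/tier1 12 > Route 21/tier1 11 > Route 21/tier2 10 > Route 11/tier2 5.
Route 7/tier1 (31): +30 ; 370 left.
Route 20 tier1 at 30: fill all 70 ; 300 left.
Route 7 tier2 at 28: fill all 20 ; 280 left.
Route 19/tier1 (23): +50 ; 230 left.
Route 19 tier2 at 21: fill all 90 ; 140 left.
Fill Route 20 tier2 block (60 at 20) ; 80 left.
Fill Route 11 tier1 block (50 at 12) ; 30 left.
Route 21 tier1 at 11: only 30 left, fill 30.
Total = 31×30 + 30×70 + 28×20 + 23×50 + 21×90 + 20×60 + 12×50 + 11×30 = 8760.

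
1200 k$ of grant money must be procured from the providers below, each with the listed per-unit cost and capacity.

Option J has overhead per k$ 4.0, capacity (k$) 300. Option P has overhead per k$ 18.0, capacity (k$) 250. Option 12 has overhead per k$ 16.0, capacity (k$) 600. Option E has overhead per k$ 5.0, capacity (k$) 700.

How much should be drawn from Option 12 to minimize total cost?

Fill from the cheapest provider first.
Option J at 4.0: take all 300 k$ → 900 still needed.
Option E at 5.0: take all 700 k$ → 200 still needed.
Option 12 (16.0): take the remaining 200 → done.
Option P: unused.

200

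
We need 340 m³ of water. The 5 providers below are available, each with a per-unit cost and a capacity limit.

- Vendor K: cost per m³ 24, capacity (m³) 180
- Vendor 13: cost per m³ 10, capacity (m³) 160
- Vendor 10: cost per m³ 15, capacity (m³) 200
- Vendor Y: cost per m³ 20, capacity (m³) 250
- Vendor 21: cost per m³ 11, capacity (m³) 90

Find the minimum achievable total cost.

Fill from the cheapest provider first.
Vendor 13 (10): use full 160 — 180 m³ to go.
Take 90 from Vendor 21 at 11 — need 90 more.
Vendor 10 at 15: take 90 of its 200 — requirement met.
Vendor Y, Vendor K: unused.
Cost = 160×10 + 90×11 + 90×15 = 3940.

3940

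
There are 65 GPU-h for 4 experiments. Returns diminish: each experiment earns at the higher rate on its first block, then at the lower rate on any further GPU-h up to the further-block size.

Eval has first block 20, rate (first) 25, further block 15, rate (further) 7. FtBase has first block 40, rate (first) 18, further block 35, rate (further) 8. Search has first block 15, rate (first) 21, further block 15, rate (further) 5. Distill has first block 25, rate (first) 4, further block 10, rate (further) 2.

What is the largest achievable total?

Rank every tier by rate: Eval/tier1 25 > Search/tier1 21 > FtBase/tier1 18 > FtBase/tier2 8 > Eval/tier2 7 > Search/tier2 5 > Distill/tier1 4 > Distill/tier2 2.
Fill Eval tier1 block (20 at 25) — 45 left.
Search/tier1 (21): +15 — 30 left.
FtBase tier1 at 18: only 30 left, fill 30.
Total = 25×20 + 21×15 + 18×30 = 1355.

1355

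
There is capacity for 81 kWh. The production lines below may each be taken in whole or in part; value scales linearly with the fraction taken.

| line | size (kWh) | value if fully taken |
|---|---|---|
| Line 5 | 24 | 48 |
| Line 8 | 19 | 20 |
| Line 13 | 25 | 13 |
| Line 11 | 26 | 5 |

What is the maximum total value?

83.5

Sort by value density: Line 5 48/24≈2, Line 8 20/19≈1.05, Line 13 13/25≈0.52, Line 11 5/26≈0.192.
All 24 kWh of Line 5 fit (value 48) — 57 remain.
All 19 kWh of Line 8 fit (value 20) — 38 remain.
All 25 kWh of Line 13 fit (value 13) — 13 remain.
Fill the last 13 kWh with part of Line 11: 13/26 of it earns 2.5.
Total value = 83.5.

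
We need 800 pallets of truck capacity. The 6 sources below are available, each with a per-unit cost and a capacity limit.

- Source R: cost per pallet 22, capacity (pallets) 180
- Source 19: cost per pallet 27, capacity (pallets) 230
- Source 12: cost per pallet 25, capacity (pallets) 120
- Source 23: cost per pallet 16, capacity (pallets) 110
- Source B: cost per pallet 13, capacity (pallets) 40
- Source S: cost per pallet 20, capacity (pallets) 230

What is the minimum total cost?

Fill from the cheapest source first.
Source B (13): use full 40 — 760 pallets to go.
Source 23 (16): use full 110 — 650 pallets to go.
Take 230 from Source S at 20 — need 420 more.
Source R (22): use full 180 — 240 pallets to go.
Source 12 (25): use full 120 — 120 pallets to go.
Take 120 from Source 19 at 27 to finish.
Cost = 40×13 + 110×16 + 230×20 + 180×22 + 120×25 + 120×27 = 17080.

17080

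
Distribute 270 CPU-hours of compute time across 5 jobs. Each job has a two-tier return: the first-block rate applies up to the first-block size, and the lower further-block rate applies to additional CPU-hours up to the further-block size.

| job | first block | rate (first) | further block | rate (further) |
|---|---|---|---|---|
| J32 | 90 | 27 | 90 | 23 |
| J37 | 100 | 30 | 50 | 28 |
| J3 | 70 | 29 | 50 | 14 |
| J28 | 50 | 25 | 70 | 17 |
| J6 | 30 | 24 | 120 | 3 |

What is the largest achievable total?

Order all 10 blocks by rate: J37/first 30 > J3/first 29 > J37/second 28 > J32/first 27 > J28/first 25 > J6/first 24 > J32/second 23 > J28/second 17 > J3/second 14 > J6/second 3.
Fill J37 first block (100 at 30) → 170 left.
Fill J3 first block (70 at 29) → 100 left.
J37 second at 28: fill all 50 → 50 left.
J32 first at 27: only 50 left, fill 50.
Total = 30×100 + 29×70 + 28×50 + 27×50 = 7780.

7780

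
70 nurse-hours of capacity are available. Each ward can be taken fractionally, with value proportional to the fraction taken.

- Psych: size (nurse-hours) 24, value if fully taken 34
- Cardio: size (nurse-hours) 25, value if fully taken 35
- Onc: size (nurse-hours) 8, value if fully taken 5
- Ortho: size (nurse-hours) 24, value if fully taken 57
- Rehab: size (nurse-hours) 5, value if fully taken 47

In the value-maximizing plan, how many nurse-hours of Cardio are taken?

Rank by value-to-size ratio: Rehab 47/5≈9.4, Ortho 57/24≈2.38, Psych 34/24≈1.42, Cardio 35/25≈1.4, Onc 5/8≈0.625.
Rehab: take in full, 5 nurse-hours for value 47 — 65 left.
All 24 nurse-hours of Ortho fit (value 57) — 41 remain.
Psych: take in full, 24 nurse-hours for value 34 — 17 left.
17 nurse-hours left: a 17/25 share of Cardio gives 35×17/25 = 23.8.

17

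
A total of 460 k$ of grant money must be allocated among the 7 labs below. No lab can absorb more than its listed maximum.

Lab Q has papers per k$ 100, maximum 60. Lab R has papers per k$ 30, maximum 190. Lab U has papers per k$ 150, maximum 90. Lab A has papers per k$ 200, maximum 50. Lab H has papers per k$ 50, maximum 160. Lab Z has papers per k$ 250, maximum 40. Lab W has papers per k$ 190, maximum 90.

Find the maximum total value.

63100

Order the labs by papers per k$: Lab Z 250 > Lab A 200 > Lab W 190 > Lab U 150 > Lab Q 100 > Lab H 50 > Lab R 30.
Lab Z: +40 to 40 (cap) — 420 left.
Lab A: +50 to 50 (cap) — 370 left.
Lab W takes 90 to reach its cap of 90 — 280 left.
Give Lab U 90 to hit its cap of 90 — 190 left.
Lab Q: +60 to 60 (cap) — 130 left.
Only 130 left; Lab H takes them to reach 130.
Total = 100×60 + 150×90 + 200×50 + 50×130 + 250×40 + 190×90 = 63100.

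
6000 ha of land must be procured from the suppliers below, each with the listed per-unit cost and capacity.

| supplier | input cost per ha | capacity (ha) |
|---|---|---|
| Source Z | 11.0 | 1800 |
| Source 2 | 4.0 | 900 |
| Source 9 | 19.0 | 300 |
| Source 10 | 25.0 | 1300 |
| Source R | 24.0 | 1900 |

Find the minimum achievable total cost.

102200

Use suppliers in increasing cost order.
Take 900 from Source 2 at 4.0 — need 5100 more.
Source Z (11.0): use full 1800 — 3300 ha to go.
Source 9 at 19.0: take all 300 ha — 3000 still needed.
Source R at 24.0: take all 1900 ha — 1100 still needed.
Source 10 (25.0): take the remaining 1100 — done.
Cost = 900×4.0 + 1800×11.0 + 300×19.0 + 1900×24.0 + 1100×25.0 = 102200.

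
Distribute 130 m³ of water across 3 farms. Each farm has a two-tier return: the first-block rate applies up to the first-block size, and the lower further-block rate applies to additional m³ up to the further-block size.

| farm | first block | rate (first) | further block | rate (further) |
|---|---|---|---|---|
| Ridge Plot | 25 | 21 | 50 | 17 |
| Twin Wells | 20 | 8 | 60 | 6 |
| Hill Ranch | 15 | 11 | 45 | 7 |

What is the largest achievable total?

Rank every tier by rate: Ridge Plot/first 21 > Ridge Plot/second 17 > Hill Ranch/first 11 > Twin Wells/first 8 > Hill Ranch/second 7 > Twin Wells/second 6.
Ridge Plot first at 21: fill all 25 → 105 left.
Ridge Plot second at 17: fill all 50 → 55 left.
Hill Ranch first at 11: fill all 15 → 40 left.
Twin Wells/first (8): +20 → 20 left.
Hill Ranch/second: +20 of 45 at 7; pool empty.
Total = 21×25 + 17×50 + 11×15 + 8×20 + 7×20 = 1840.

1840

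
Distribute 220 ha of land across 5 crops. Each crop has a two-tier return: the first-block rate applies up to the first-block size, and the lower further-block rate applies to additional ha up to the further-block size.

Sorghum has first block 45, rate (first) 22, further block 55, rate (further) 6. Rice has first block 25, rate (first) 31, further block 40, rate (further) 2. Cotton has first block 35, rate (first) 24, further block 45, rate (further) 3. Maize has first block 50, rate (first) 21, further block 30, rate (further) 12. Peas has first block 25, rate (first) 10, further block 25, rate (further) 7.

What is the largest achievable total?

4335

Order all 10 blocks by rate: Rice/first 31 > Cotton/first 24 > Sorghum/first 22 > Maize/first 21 > Maize/second 12 > Peas/first 10 > Peas/second 7 > Sorghum/second 6 > Cotton/second 3 > Rice/second 2.
Rice/first (31): +25 — 195 left.
Cotton/first (24): +35 — 160 left.
Sorghum first at 22: fill all 45 — 115 left.
Maize/first (21): +50 — 65 left.
Maize/second (12): +30 — 35 left.
Peas/first (10): +25 — 10 left.
Peas second at 7: only 10 left, fill 10.
Total = 31×25 + 24×35 + 22×45 + 21×50 + 12×30 + 10×25 + 7×10 = 4335.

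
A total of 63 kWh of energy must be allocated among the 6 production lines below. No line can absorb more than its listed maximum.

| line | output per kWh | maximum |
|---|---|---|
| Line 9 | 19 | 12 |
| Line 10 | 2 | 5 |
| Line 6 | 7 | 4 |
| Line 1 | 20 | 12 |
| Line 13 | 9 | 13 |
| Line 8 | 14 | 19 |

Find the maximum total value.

Highest output per kWh first: Line 1 20 > Line 9 19 > Line 8 14 > Line 13 9 > Line 6 7 > Line 10 2.
Line 1 takes 12 to reach its cap of 12 ; 51 left.
Give Line 9 12 to hit its cap of 12 ; 39 left.
Give Line 8 19 to hit its cap of 19 ; 20 left.
Line 13: +13 to 13 (cap) ; 7 left.
Line 6: +4 to 4 (cap) ; 3 left.
Line 10: +3 (room for 5) → 3. Pool exhausted.
Total = 19×12 + 2×3 + 7×4 + 20×12 + 9×13 + 14×19 = 885.

885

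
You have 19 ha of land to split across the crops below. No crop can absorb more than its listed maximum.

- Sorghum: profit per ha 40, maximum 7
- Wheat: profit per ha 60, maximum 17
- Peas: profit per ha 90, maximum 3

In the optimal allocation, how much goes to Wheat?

16

Rank by profit per ha: Peas 90 > Wheat 60 > Sorghum 40.
Give Peas 3 to hit its cap of 3 → 16 left.
Only 16 left; Wheat takes them to reach 16.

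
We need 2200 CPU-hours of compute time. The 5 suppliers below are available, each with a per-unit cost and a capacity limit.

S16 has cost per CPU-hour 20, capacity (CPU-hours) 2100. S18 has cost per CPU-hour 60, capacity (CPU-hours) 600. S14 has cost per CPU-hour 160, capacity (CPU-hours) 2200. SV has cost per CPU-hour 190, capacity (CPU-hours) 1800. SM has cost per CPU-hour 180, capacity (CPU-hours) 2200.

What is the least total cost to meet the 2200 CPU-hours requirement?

Fill from the cheapest supplier first.
S16 (20): use full 2100 ; 100 CPU-hours to go.
S18 (60): take the remaining 100 ; done.
S14, SM, SV: unused.
Cost = 2100×20 + 100×60 = 48000.

48000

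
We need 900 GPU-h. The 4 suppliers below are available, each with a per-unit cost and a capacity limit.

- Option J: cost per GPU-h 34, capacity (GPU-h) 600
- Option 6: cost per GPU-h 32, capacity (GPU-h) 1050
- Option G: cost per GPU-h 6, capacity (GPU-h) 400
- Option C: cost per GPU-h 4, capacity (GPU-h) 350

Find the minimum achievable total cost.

Fill from the cheapest supplier first.
Option C at 4: take all 350 GPU-h → 550 still needed.
Option G (6): use full 400 → 150 GPU-h to go.
Option 6 at 32: take 150 of its 1050 → requirement met.
Option J: unused.
Cost = 350×4 + 400×6 + 150×32 = 8600.

8600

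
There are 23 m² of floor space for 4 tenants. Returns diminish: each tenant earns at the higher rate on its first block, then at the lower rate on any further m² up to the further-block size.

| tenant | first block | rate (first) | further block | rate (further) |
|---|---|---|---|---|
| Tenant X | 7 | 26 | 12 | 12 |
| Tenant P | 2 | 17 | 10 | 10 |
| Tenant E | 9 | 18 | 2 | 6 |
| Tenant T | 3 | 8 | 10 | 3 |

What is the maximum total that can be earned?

438

Rank every tier by rate: Tenant X/T1 26 > Tenant E/T1 18 > Tenant P/T1 17 > Tenant X/T2 12 > Tenant P/T2 10 > Tenant T/T1 8 > Tenant E/T2 6 > Tenant T/T2 3.
Tenant X/T1 (26): +7 — 16 left.
Tenant E T1 at 18: fill all 9 — 7 left.
Fill Tenant P T1 block (2 at 17) — 5 left.
Tenant X T2 at 12: only 5 left, fill 5.
Total = 26×7 + 18×9 + 17×2 + 12×5 = 438.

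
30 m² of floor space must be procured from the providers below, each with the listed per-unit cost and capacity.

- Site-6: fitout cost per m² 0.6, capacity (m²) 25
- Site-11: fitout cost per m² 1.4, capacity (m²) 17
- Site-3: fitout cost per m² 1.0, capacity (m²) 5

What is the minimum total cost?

Use providers in increasing cost order.
Site-6 (0.6): use full 25 ; 5 m² to go.
Site-3 at 1.0: take all 5 m² ; 0 still needed.
Site-11: unused.
Cost = 25×0.6 + 5×1.0 = 20.

20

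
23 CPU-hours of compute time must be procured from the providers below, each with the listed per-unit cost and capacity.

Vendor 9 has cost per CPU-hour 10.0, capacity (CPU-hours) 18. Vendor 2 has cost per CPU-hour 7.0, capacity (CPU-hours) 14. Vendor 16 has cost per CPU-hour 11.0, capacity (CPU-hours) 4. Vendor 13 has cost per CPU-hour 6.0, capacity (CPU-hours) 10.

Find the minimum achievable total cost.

151

Fill from the cheapest provider first.
Vendor 13 (6.0): use full 10 → 13 CPU-hours to go.
Take 13 from Vendor 2 at 7.0 to finish.
Vendor 9, Vendor 16: unused.
Cost = 10×6.0 + 13×7.0 = 151.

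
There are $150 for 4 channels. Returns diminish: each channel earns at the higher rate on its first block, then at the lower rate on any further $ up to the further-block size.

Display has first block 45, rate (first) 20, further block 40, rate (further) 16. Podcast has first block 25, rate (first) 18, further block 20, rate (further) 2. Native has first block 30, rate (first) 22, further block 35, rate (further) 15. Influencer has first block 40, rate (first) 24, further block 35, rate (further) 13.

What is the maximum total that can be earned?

Treat each block as its own option and order by rate: Influencer/T1 24 > Native/T1 22 > Display/T1 20 > Podcast/T1 18 > Display/T2 16 > Native/T2 15 > Influencer/T2 13 > Podcast/T2 2.
Fill Influencer T1 block (40 at 24) — 110 left.
Native T1 at 22: fill all 30 — 80 left.
Display/T1 (20): +45 — 35 left.
Fill Podcast T1 block (25 at 18) — 10 left.
Display T2 at 16: only 10 left, fill 10.
Total = 24×40 + 22×30 + 20×45 + 18×25 + 16×10 = 3130.

3130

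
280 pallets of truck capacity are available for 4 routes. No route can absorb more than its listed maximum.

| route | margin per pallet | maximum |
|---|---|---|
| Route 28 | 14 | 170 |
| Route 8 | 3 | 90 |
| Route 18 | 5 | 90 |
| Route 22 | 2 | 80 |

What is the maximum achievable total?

Rank by margin per pallet: Route 28 14 > Route 18 5 > Route 8 3 > Route 22 2.
Route 28: +170 to 170 (cap) → 110 left.
Route 18: +90 to 90 (cap) → 20 left.
Only 20 left; Route 8 takes them to reach 20.
Total = 14×170 + 3×20 + 5×90 = 2890.

2890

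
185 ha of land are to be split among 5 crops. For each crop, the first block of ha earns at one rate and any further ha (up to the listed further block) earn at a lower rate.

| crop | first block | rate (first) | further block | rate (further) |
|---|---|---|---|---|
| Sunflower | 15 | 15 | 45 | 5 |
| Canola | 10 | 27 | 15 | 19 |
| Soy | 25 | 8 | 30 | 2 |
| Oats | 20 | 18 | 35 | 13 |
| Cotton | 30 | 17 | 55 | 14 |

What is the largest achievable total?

2915

Rank every tier by rate: Canola/first 27 > Canola/second 19 > Oats/first 18 > Cotton/first 17 > Sunflower/first 15 > Cotton/second 14 > Oats/second 13 > Soy/first 8 > Sunflower/second 5 > Soy/second 2.
Canola/first (27): +10 ; 175 left.
Canola/second (19): +15 ; 160 left.
Fill Oats first block (20 at 18) ; 140 left.
Fill Cotton first block (30 at 17) ; 110 left.
Fill Sunflower first block (15 at 15) ; 95 left.
Cotton/second (14): +55 ; 40 left.
Oats second at 13: fill all 35 ; 5 left.
5 remain; put them into Soy first at 8.
Total = 27×10 + 19×15 + 18×20 + 17×30 + 15×15 + 14×55 + 13×35 + 8×5 = 2915.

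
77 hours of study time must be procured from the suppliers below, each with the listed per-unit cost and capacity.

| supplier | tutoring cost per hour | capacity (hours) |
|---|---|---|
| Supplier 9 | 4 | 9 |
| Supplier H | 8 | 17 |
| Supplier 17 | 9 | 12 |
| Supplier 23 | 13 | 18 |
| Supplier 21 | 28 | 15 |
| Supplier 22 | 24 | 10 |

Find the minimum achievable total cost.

Fill from the cheapest supplier first.
Take 9 from Supplier 9 at 4 ; need 68 more.
Supplier H (8): use full 17 ; 51 hours to go.
Take 12 from Supplier 17 at 9 ; need 39 more.
Supplier 23 (13): use full 18 ; 21 hours to go.
Supplier 22 at 24: take all 10 hours ; 11 still needed.
Supplier 21 at 28: take 11 of its 15 ; requirement met.
Cost = 9×4 + 17×8 + 12×9 + 18×13 + 10×24 + 11×28 = 1062.

1062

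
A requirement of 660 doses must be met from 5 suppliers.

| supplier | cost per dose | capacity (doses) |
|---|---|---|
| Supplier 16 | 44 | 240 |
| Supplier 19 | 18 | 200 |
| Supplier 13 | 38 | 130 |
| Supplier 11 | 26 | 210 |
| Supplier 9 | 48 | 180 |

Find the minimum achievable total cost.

Use suppliers in increasing cost order.
Take 200 from Supplier 19 at 18 → need 460 more.
Supplier 11 (26): use full 210 → 250 doses to go.
Supplier 13 at 38: take all 130 doses → 120 still needed.
Supplier 16 (44): take the remaining 120 → done.
Supplier 9: unused.
Cost = 200×18 + 210×26 + 130×38 + 120×44 = 19280.

19280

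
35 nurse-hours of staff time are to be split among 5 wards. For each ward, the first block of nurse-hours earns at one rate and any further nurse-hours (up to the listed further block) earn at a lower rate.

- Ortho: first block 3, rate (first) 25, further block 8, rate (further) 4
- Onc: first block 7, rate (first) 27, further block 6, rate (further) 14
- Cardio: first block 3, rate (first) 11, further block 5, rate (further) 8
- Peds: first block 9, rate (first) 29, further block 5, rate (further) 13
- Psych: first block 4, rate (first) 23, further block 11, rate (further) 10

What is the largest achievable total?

777

Rank every tier by rate: Peds/first 29 > Onc/first 27 > Ortho/first 25 > Psych/first 23 > Onc/second 14 > Peds/second 13 > Cardio/first 11 > Psych/second 10 > Cardio/second 8 > Ortho/second 4.
Fill Peds first block (9 at 29) → 26 left.
Onc/first (27): +7 → 19 left.
Ortho first at 25: fill all 3 → 16 left.
Psych/first (23): +4 → 12 left.
Onc/second (14): +6 → 6 left.
Fill Peds second block (5 at 13) → 1 left.
Cardio first at 11: only 1 left, fill 1.
Total = 29×9 + 27×7 + 25×3 + 23×4 + 14×6 + 13×5 + 11×1 = 777.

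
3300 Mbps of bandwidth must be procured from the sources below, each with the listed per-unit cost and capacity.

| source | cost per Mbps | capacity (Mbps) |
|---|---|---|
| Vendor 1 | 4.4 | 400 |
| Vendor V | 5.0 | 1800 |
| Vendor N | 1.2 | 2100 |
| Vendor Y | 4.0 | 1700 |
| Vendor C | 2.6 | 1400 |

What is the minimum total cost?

5640

Cheapest first:
Take 2100 from Vendor N at 1.2 ; need 1200 more.
Vendor C at 2.6: take 1200 of its 1400 ; requirement met.
Vendor Y, Vendor 1, Vendor V: unused.
Cost = 2100×1.2 + 1200×2.6 = 5640.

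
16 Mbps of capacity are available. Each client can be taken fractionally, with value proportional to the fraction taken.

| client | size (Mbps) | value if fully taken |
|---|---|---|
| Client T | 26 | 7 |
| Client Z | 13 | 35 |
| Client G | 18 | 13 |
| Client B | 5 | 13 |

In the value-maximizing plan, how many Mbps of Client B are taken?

3

Rank by value-to-size ratio: Client Z 35/13≈2.69, Client B 13/5≈2.6, Client G 13/18≈0.722, Client T 7/26≈0.269.
Take all of Client Z (13 Mbps, value 35) ; 3 Mbps left.
Only 3 Mbps remain; take 3/5 of Client B for value 13×3/5 = 7.8.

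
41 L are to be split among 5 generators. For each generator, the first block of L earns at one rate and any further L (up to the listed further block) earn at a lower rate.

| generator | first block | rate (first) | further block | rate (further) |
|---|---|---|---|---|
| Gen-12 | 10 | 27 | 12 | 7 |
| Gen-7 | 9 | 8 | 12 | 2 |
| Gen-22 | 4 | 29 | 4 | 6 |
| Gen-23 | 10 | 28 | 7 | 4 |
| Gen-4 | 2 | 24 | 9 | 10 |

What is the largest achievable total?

Rank every tier by rate: Gen-22/T1 29 > Gen-23/T1 28 > Gen-12/T1 27 > Gen-4/T1 24 > Gen-4/T2 10 > Gen-7/T1 8 > Gen-12/T2 7 > Gen-22/T2 6 > Gen-23/T2 4 > Gen-7/T2 2.
Fill Gen-22 T1 block (4 at 29) ; 37 left.
Fill Gen-23 T1 block (10 at 28) ; 27 left.
Gen-12/T1 (27): +10 ; 17 left.
Gen-4 T1 at 24: fill all 2 ; 15 left.
Gen-4 T2 at 10: fill all 9 ; 6 left.
6 remain; put them into Gen-7 T1 at 8.
Total = 29×4 + 28×10 + 27×10 + 24×2 + 10×9 + 8×6 = 852.

852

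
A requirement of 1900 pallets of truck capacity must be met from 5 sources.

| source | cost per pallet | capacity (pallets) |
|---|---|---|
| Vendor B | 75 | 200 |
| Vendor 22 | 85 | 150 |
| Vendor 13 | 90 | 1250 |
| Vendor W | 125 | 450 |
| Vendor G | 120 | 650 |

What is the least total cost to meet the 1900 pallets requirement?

176250

Use sources in increasing cost order.
Vendor B at 75: take all 200 pallets — 1700 still needed.
Vendor 22 (85): use full 150 — 1550 pallets to go.
Take 1250 from Vendor 13 at 90 — need 300 more.
Vendor G at 120: take 300 of its 650 — requirement met.
Vendor W: unused.
Cost = 200×75 + 150×85 + 1250×90 + 300×120 = 176250.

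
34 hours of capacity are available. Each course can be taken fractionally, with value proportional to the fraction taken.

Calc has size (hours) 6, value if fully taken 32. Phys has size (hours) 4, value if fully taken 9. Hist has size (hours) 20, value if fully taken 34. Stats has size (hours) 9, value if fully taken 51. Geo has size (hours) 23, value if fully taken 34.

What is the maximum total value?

Best value per unit of size first: Stats 51/9≈5.67, Calc 32/6≈5.33, Phys 9/4≈2.25, Hist 34/20≈1.7, Geo 34/23≈1.48.
Stats: take in full, 9 hours for value 51 — 25 left.
Take all of Calc (6 hours, value 32) — 19 hours left.
Phys: take in full, 4 hours for value 9 — 15 left.
Only 15 hours remain; take 15/20 of Hist for value 34×15/20 = 25.5.
Total value = 117.5.

117.5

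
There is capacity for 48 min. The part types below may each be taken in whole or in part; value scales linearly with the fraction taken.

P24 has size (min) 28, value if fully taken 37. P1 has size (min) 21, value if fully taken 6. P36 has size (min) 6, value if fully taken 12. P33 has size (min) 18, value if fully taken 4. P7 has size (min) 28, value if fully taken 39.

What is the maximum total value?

Rank by value-to-size ratio: P36 12/6≈2, P7 39/28≈1.39, P24 37/28≈1.32, P1 6/21≈0.286, P33 4/18≈0.222.
All 6 min of P36 fit (value 12) → 42 remain.
P7: take in full, 28 min for value 39 → 14 left.
14 min left: a 14/28 share of P24 gives 37×14/28 = 18.5.
Total value = 69.5.

69.5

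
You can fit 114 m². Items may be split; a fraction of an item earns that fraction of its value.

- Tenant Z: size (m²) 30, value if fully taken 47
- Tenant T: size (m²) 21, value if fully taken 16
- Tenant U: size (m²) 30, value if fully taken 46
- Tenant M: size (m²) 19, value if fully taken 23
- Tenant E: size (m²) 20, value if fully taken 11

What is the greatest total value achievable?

139.7

Best value per unit of size first: Tenant Z 47/30≈1.57, Tenant U 46/30≈1.53, Tenant M 23/19≈1.21, Tenant T 16/21≈0.762, Tenant E 11/20≈0.55.
Tenant Z: take in full, 30 m² for value 47 ; 84 left.
All 30 m² of Tenant U fit (value 46) ; 54 remain.
Take all of Tenant M (19 m², value 23) ; 35 m² left.
Tenant T: take in full, 21 m² for value 16 ; 14 left.
Only 14 m² remain; take 14/20 of Tenant E for value 11×14/20 = 7.7.
Total value = 139.7.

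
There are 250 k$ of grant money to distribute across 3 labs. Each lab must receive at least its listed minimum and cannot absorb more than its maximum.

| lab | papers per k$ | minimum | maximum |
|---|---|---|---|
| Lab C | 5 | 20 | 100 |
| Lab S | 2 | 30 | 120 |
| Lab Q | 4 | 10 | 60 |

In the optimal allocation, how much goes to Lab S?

90

Meeting every minimum uses 20+30+10 = 60 k$, leaving 190.
Rank by papers per k$: Lab C 5 > Lab Q 4 > Lab S 2.
Lab C: +80 to 100 (cap) — 110 left.
Lab Q takes 50 more to reach its cap of 60 — 60 left.
Lab S has room for 90 more but only 60 remain, so it gets 90.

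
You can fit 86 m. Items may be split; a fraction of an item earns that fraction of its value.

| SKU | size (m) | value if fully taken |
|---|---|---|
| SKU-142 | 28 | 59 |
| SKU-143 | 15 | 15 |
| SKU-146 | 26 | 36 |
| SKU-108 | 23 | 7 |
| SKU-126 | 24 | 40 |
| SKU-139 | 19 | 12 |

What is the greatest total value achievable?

Best value per unit of size first: SKU-142 59/28≈2.11, SKU-126 40/24≈1.67, SKU-146 36/26≈1.38, SKU-143 15/15≈1, SKU-139 12/19≈0.632, SKU-108 7/23≈0.304.
All 28 m of SKU-142 fit (value 59) — 58 remain.
All 24 m of SKU-126 fit (value 40) — 34 remain.
All 26 m of SKU-146 fit (value 36) — 8 remain.
Fill the last 8 m with part of SKU-143: 8/15 of it earns 8.
Total value = 143.

143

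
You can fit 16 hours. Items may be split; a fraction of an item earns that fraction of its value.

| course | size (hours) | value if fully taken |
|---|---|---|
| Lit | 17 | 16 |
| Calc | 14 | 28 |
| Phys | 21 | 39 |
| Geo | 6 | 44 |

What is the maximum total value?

64

Sort by value density: Geo 44/6≈7.33, Calc 28/14≈2, Phys 39/21≈1.86, Lit 16/17≈0.941.
All 6 hours of Geo fit (value 44) — 10 remain.
Fill the last 10 hours with part of Calc: 10/14 of it earns 20.
Total value = 64.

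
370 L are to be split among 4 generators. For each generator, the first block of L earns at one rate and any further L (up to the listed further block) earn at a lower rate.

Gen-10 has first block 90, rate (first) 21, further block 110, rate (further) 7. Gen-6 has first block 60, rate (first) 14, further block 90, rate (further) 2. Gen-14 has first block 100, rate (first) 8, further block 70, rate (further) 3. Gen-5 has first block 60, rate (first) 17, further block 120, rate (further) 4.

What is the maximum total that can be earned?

4970

Treat each block as its own option and order by rate: Gen-10/T1 21 > Gen-5/T1 17 > Gen-6/T1 14 > Gen-14/T1 8 > Gen-10/T2 7 > Gen-5/T2 4 > Gen-14/T2 3 > Gen-6/T2 2.
Fill Gen-10 T1 block (90 at 21) — 280 left.
Gen-5 T1 at 17: fill all 60 — 220 left.
Gen-6/T1 (14): +60 — 160 left.
Gen-14 T1 at 8: fill all 100 — 60 left.
60 remain; put them into Gen-10 T2 at 7.
Total = 21×90 + 17×60 + 14×60 + 8×100 + 7×60 = 4970.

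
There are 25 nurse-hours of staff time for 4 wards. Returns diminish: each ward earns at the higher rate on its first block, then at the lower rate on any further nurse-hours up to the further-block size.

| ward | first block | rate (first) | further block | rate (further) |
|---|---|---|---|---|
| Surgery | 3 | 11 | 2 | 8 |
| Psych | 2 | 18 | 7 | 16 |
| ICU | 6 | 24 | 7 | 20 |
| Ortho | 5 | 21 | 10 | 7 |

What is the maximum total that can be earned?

Rank every tier by rate: ICU/first 24 > Ortho/first 21 > ICU/second 20 > Psych/first 18 > Psych/second 16 > Surgery/first 11 > Surgery/second 8 > Ortho/second 7.
ICU first at 24: fill all 6 ; 19 left.
Ortho/first (21): +5 ; 14 left.
Fill ICU second block (7 at 20) ; 7 left.
Fill Psych first block (2 at 18) ; 5 left.
5 remain; put them into Psych second at 16.
Total = 24×6 + 21×5 + 20×7 + 18×2 + 16×5 = 505.

505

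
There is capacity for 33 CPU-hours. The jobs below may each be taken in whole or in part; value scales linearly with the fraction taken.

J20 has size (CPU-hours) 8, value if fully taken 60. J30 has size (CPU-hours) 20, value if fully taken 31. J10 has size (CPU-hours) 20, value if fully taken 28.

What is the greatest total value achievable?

Best value per unit of size first: J20 60/8≈7.5, J30 31/20≈1.55, J10 28/20≈1.4.
Take all of J20 (8 CPU-hours, value 60) — 25 CPU-hours left.
Take all of J30 (20 CPU-hours, value 31) — 5 CPU-hours left.
5 CPU-hours left: a 5/20 share of J10 gives 28×5/20 = 7.
Total value = 98.

98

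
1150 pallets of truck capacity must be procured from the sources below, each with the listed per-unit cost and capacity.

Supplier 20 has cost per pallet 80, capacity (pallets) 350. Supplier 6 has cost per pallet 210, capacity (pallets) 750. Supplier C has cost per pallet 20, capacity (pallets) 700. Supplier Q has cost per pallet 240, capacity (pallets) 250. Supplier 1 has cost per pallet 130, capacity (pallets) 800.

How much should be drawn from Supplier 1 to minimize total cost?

Cheapest first:
Take 700 from Supplier C at 20 — need 450 more.
Supplier 20 at 80: take all 350 pallets — 100 still needed.
Supplier 1 at 130: take 100 of its 800 — requirement met.
Supplier 6, Supplier Q: unused.

100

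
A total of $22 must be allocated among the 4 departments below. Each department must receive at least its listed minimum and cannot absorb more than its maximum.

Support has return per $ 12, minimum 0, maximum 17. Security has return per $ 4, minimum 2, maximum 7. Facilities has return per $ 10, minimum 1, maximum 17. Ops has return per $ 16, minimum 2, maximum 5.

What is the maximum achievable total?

Meeting every minimum uses 0+2+1+2 = 5 $, leaving 17.
Order the departments by return per $: Ops 16 > Support 12 > Facilities 10 > Security 4.
Give Ops 3 more to hit its cap of 5 → 14 left.
Support: +14 (room for 17) → 14. Pool exhausted.
Total = 12×14 + 4×2 + 10×1 + 16×5 = 266.

266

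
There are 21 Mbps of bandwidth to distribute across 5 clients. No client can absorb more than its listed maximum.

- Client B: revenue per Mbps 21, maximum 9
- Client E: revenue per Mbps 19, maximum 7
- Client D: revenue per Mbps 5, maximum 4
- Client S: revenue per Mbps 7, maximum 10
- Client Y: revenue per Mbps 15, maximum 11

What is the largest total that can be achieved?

Order the clients by revenue per Mbps: Client B 21 > Client E 19 > Client Y 15 > Client S 7 > Client D 5.
Client B: +9 to 9 (cap) — 12 left.
Client E takes 7 to reach its cap of 7 — 5 left.
Only 5 left; Client Y takes them to reach 5.
Total = 21×9 + 19×7 + 15×5 = 397.

397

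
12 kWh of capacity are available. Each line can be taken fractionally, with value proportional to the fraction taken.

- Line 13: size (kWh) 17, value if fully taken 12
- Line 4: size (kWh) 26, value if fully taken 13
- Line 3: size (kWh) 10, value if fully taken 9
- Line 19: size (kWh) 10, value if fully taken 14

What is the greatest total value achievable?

Rank by value-to-size ratio: Line 19 14/10≈1.4, Line 3 9/10≈0.9, Line 13 12/17≈0.706, Line 4 13/26≈0.5.
All 10 kWh of Line 19 fit (value 14) → 2 remain.
Only 2 kWh remain; take 2/10 of Line 3 for value 9×2/10 = 1.8.
Total value = 15.8.

15.8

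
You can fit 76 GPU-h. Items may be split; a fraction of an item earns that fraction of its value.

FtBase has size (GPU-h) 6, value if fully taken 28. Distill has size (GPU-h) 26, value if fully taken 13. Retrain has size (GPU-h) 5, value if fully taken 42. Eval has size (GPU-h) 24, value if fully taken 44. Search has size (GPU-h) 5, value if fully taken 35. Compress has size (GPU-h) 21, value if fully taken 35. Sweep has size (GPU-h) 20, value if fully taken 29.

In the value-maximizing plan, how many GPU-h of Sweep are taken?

15

Best value per unit of size first: Retrain 42/5≈8.4, Search 35/5≈7, FtBase 28/6≈4.67, Eval 44/24≈1.83, Compress 35/21≈1.67, Sweep 29/20≈1.45, Distill 13/26≈0.5.
Retrain: take in full, 5 GPU-h for value 42 → 71 left.
Take all of Search (5 GPU-h, value 35) → 66 GPU-h left.
FtBase: take in full, 6 GPU-h for value 28 → 60 left.
Eval: take in full, 24 GPU-h for value 44 → 36 left.
Compress: take in full, 21 GPU-h for value 35 → 15 left.
Fill the last 15 GPU-h with part of Sweep: 15/20 of it earns 21.75.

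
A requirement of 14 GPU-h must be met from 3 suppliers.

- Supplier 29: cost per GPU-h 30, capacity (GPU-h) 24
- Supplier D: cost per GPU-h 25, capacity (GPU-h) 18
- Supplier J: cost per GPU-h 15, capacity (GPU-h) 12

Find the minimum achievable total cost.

230

Use suppliers in increasing cost order.
Supplier J (15): use full 12 ; 2 GPU-h to go.
Supplier D (25): take the remaining 2 ; done.
Supplier 29: unused.
Cost = 12×15 + 2×25 = 230.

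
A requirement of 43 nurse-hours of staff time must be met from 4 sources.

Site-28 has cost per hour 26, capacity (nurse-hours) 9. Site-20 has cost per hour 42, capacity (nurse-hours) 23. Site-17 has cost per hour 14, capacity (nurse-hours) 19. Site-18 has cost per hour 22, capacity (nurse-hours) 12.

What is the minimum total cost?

890

Cheapest first:
Site-17 (14): use full 19 → 24 nurse-hours to go.
Site-18 (22): use full 12 → 12 nurse-hours to go.
Site-28 at 26: take all 9 nurse-hours → 3 still needed.
Site-20 at 42: take 3 of its 23 → requirement met.
Cost = 19×14 + 12×22 + 9×26 + 3×42 = 890.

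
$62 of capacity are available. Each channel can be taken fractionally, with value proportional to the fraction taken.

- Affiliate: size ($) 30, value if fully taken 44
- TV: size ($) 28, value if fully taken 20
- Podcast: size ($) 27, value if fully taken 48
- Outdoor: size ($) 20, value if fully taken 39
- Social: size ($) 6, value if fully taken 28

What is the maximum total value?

Sort by value density: Social 28/6≈4.67, Outdoor 39/20≈1.95, Podcast 48/27≈1.78, Affiliate 44/30≈1.47, TV 20/28≈0.714.
Social: take in full, 6 $ for value 28 — 56 left.
All 20 $ of Outdoor fit (value 39) — 36 remain.
Podcast: take in full, 27 $ for value 48 — 9 left.
Only 9 $ remain; take 9/30 of Affiliate for value 44×9/30 = 13.2.
Total value = 128.2.

128.2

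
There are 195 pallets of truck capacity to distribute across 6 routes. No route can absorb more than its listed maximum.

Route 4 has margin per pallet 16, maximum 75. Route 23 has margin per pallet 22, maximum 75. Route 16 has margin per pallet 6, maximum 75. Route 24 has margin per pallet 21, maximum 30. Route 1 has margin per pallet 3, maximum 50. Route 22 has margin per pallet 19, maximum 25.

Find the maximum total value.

Highest margin per pallet first: Route 23 22 > Route 24 21 > Route 22 19 > Route 4 16 > Route 16 6 > Route 1 3.
Route 23 takes 75 to reach its cap of 75 → 120 left.
Route 24 takes 30 to reach its cap of 30 → 90 left.
Give Route 22 25 to hit its cap of 25 → 65 left.
Route 4: +65 (room for 75) → 65. Pool exhausted.
Total = 16×65 + 22×75 + 21×30 + 19×25 = 3795.

3795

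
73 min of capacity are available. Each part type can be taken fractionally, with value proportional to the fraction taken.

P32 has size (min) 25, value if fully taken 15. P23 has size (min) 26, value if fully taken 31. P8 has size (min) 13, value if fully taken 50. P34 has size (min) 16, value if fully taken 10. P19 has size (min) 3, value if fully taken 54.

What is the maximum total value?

Best value per unit of size first: P19 54/3≈18, P8 50/13≈3.85, P23 31/26≈1.19, P34 10/16≈0.625, P32 15/25≈0.6.
Take all of P19 (3 min, value 54) — 70 min left.
Take all of P8 (13 min, value 50) — 57 min left.
All 26 min of P23 fit (value 31) — 31 remain.
All 16 min of P34 fit (value 10) — 15 remain.
Fill the last 15 min with part of P32: 15/25 of it earns 9.
Total value = 154.

154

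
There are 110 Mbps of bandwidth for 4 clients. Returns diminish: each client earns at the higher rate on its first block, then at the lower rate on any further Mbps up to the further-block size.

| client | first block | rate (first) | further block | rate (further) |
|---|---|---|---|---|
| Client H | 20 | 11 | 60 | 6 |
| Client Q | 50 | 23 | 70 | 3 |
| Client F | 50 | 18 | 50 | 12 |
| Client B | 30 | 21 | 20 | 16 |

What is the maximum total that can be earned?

Treat each block as its own option and order by rate: Client Q/first 23 > Client B/first 21 > Client F/first 18 > Client B/second 16 > Client F/second 12 > Client H/first 11 > Client H/second 6 > Client Q/second 3.
Client Q first at 23: fill all 50 ; 60 left.
Fill Client B first block (30 at 21) ; 30 left.
Client F/first: +30 of 50 at 18; pool empty.
Total = 23×50 + 21×30 + 18×30 = 2320.

2320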